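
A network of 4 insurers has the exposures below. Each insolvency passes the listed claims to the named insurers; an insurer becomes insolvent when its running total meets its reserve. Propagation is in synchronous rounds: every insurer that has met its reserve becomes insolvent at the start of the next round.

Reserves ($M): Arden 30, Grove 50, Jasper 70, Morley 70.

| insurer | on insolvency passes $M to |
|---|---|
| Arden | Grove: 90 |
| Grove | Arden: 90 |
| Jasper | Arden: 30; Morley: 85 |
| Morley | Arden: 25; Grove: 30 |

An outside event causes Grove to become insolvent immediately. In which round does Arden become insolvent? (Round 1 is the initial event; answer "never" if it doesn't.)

2

Round 1 — Grove becomes insolvent (initial).
  Arden: +90 → 90 ≥ 30
Round 2 — Arden becomes insolvent.
No further insolvencies.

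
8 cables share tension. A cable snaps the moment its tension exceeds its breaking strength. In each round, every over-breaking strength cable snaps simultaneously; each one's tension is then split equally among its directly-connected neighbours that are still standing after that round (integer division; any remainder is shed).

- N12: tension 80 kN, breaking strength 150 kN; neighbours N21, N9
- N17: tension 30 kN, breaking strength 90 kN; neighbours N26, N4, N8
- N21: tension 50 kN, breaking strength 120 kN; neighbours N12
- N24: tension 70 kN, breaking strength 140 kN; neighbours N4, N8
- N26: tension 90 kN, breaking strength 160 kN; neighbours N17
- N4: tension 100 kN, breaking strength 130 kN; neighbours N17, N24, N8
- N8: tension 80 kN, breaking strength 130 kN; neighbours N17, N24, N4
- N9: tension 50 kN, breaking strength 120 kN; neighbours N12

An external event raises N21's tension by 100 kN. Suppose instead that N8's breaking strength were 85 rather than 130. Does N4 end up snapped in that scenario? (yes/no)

no

With N8's breaking strength at 85:
Round 1 — N21 at 150 > 120. N21 snaps.
  N21 sheds 150 kN to N12: 150 each.
    N12: 80+150 = 230 > 150
Round 2 — N12 snaps.
  N12 sheds 230 kN to N9: 230 each.
    N9: 50+230 = 280 > 120
Round 3 — N9 snaps.
  N9 sheds 280 kN: no online neighbours, lost.
No further breaks.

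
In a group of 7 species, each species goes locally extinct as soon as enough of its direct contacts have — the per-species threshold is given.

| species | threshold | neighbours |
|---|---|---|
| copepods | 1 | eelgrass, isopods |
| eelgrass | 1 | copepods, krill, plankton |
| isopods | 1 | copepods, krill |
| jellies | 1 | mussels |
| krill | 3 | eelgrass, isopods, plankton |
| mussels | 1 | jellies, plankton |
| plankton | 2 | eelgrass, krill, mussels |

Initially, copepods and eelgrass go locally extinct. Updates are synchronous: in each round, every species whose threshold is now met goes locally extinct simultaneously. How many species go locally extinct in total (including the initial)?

Round 1 — copepods, eelgrass go locally extinct (initial).
Round 2 — checking thresholds:
  isopods: 1 of 2 neighbours ≥ 1, goes locally extinct.
  krill: 1 of 3 neighbours < 3, holds.
  plankton: 1 of 3 neighbours < 2, holds.
Round 3 — no new extinctions; cascade stops.

3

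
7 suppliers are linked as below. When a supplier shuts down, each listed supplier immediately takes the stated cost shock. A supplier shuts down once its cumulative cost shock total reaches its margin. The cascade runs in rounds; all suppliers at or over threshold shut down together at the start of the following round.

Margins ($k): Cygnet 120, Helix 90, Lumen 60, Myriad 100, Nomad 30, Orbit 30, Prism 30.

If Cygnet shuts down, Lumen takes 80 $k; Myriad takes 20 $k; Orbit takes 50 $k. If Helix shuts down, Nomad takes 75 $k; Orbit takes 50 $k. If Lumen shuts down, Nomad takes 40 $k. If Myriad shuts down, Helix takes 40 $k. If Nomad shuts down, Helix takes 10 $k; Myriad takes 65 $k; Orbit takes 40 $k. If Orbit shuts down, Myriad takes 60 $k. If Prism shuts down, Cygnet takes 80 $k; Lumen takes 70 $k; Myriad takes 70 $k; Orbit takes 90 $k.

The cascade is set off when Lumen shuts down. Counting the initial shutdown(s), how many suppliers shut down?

Round 1 — Lumen shuts down (initial).
  Nomad: +40 → 40 ≥ 30
Round 2 — Nomad shuts down.
  Helix: +10 → 10 < 90
  Myriad: +65 → 65 < 100
  Orbit: +40 → 40 ≥ 30
Round 3 — Orbit shuts down.
  Myriad: +60 → 125 ≥ 100
Round 4 — Myriad shuts down.
  Helix: +40 → 50 < 90
No further shutdowns.

4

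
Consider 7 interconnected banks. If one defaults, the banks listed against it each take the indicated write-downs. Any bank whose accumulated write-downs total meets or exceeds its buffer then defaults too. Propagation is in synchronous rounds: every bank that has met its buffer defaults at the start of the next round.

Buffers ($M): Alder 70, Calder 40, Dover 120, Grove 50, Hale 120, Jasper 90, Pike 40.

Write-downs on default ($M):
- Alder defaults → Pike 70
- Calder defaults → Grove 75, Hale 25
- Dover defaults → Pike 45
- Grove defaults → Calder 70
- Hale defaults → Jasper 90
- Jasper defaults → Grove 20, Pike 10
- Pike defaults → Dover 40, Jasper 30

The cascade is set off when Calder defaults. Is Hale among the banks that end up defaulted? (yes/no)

Round 1 — Calder defaults (initial).
  Grove: +75 → 75 ≥ 50
  Hale: +25 → 25 < 120
Round 2 — Grove defaults.
No further defaults.

no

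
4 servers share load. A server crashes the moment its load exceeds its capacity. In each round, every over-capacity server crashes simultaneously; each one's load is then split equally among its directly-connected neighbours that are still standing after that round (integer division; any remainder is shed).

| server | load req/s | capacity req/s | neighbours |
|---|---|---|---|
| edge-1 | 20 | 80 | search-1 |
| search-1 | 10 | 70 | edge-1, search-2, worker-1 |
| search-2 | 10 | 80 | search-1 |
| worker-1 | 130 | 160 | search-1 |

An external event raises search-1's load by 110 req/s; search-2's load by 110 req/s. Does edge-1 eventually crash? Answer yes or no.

Round 1 — search-1 at 120 > 70; search-2 at 120 > 80. search-1, search-2 crash.
  search-1 sheds 120 req/s to edge-1, worker-1: 60 each.
    edge-1: 20+60 = 80 ≤ 80
    worker-1: 130+60 = 190 > 160
  search-2 sheds 120 req/s: no online neighbours, lost.
Round 2 — worker-1 crashes.
  worker-1 sheds 190 req/s: no online neighbours, lost.
No further crashes.

no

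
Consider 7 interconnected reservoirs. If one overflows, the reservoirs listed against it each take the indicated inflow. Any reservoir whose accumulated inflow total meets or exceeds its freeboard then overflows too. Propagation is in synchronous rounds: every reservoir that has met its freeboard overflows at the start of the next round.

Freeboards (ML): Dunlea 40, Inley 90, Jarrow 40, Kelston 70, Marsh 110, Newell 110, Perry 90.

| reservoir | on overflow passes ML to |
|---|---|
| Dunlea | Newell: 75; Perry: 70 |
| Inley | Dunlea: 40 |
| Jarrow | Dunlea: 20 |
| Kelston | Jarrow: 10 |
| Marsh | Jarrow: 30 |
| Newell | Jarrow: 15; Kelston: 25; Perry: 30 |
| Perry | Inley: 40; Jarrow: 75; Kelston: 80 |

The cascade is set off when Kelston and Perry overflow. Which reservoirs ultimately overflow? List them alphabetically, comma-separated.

Round 1 — Kelston, Perry overflow (initial).
  Inley: +40 → 40 < 90
  Jarrow: +10+75 → 85 ≥ 40
Round 2 — Jarrow overflows.
  Dunlea: +20 → 20 < 40
No further overflows.

Jarrow, Kelston, Perry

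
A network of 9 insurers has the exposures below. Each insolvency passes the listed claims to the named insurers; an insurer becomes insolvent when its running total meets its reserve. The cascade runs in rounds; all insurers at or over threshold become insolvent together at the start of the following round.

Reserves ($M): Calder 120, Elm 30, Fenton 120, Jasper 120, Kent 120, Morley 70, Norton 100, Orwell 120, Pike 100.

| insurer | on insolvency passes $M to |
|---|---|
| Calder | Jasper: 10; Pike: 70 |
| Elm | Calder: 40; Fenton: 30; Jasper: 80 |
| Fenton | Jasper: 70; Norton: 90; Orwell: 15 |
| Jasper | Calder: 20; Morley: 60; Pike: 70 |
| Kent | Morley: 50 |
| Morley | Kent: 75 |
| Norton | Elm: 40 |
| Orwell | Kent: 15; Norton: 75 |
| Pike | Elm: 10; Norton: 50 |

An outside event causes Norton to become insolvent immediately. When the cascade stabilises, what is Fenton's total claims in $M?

Round 1 — Norton becomes insolvent (initial).
  Elm: +40 → 40 ≥ 30
Round 2 — Elm becomes insolvent.
  Calder: +40 → 40 < 120
  Fenton: +30 → 30 < 120
  Jasper: +80 → 80 < 120
No further insolvencies.

30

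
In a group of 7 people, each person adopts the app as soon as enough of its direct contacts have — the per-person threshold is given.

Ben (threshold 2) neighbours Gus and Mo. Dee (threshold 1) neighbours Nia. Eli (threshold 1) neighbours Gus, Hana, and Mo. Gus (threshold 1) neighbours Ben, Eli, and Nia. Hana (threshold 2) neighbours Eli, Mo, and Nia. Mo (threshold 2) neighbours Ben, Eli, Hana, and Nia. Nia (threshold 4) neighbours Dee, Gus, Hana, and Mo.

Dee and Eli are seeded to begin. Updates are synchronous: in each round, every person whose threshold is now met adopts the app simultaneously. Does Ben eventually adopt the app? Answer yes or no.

Round 1 — Dee, Eli adopt the app (initial).
Round 2 — checking thresholds:
  Gus: 1 of 3 neighbours ≥ 1, adopts the app.
  Hana: 1 of 3 neighbours < 2, below threshold.
  Mo: 1 of 4 neighbours < 2, below threshold.
  Nia: 1 of 4 neighbours < 4, below threshold.
Round 3 — no new adoptions; cascade stops.

no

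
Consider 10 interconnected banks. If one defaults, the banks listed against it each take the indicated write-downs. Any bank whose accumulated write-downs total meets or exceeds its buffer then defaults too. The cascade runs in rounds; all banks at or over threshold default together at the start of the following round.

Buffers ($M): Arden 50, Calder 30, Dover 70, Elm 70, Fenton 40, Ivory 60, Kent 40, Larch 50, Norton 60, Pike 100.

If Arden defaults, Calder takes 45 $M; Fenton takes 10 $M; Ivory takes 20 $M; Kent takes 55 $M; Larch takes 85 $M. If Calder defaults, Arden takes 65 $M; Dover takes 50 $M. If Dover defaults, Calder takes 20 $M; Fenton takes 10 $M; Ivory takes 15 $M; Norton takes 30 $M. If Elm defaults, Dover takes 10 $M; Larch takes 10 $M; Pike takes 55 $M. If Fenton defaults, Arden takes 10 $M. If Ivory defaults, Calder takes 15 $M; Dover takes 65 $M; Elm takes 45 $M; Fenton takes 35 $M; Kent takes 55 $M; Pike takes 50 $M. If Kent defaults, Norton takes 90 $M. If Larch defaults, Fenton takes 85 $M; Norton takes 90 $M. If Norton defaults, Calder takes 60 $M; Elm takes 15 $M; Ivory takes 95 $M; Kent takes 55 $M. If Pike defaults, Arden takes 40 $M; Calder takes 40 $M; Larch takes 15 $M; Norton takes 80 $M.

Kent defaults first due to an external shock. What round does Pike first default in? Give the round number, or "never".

never

Round 1 — Kent defaults (initial).
  Norton: +90 → 90 ≥ 60
Round 2 — Norton defaults.
  Calder: +60 → 60 ≥ 30
  Elm: +15 → 15 < 70
  Ivory: +95 → 95 ≥ 60
Round 3 — Calder, Ivory default.
  Arden: +65 → 65 ≥ 50
  Dover: +50+65 → 115 ≥ 70
  Elm: +45 → 60 < 70
  Fenton: +35 → 35 < 40
  Pike: +50 → 50 < 100
Round 4 — Arden, Dover default.
  Fenton: +10+10 → 55 ≥ 40
  Larch: +85 → 85 ≥ 50
Round 5 — Fenton, Larch default.
No further defaults.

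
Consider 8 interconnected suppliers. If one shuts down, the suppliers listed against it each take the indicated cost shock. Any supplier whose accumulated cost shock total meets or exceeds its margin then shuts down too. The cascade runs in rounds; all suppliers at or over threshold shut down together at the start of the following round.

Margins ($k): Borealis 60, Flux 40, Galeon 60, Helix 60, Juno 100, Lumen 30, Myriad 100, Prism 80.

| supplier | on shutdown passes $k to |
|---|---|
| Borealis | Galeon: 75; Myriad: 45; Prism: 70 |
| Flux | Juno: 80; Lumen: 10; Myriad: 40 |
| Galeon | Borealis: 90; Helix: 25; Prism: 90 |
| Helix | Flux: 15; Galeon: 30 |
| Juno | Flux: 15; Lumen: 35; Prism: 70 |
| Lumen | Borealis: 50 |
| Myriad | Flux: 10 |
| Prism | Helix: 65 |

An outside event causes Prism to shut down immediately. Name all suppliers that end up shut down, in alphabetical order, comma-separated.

Helix, Prism

Round 1 — Prism shuts down (initial).
  Helix: +65 → 65 ≥ 60
Round 2 — Helix shuts down.
  Flux: +15 → 15 < 40
  Galeon: +30 → 30 < 60
No further shutdowns.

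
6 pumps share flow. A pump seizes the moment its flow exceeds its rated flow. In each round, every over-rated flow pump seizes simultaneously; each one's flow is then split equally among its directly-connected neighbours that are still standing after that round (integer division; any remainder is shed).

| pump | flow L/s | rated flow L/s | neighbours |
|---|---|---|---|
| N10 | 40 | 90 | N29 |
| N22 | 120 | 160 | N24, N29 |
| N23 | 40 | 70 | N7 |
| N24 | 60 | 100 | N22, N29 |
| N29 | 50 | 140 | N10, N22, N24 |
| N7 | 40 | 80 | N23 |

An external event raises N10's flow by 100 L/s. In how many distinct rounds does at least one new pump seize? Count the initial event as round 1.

3

Round 1 — N10 at 140 > 90. N10 seizes.
  N10 sheds 140 L/s to N29: 140 each.
    N29: 50+140 = 190 > 140
Round 2 — N29 seizes.
  N29 sheds 190 L/s to N22, N24: 95 each.
    N22: 120+95 = 215 > 160
    N24: 60+95 = 155 > 100
Round 3 — N22, N24 seize.
  N22 sheds 215 L/s: no online neighbours, lost.
  N24 sheds 155 L/s: no online neighbours, lost.
No further seizures.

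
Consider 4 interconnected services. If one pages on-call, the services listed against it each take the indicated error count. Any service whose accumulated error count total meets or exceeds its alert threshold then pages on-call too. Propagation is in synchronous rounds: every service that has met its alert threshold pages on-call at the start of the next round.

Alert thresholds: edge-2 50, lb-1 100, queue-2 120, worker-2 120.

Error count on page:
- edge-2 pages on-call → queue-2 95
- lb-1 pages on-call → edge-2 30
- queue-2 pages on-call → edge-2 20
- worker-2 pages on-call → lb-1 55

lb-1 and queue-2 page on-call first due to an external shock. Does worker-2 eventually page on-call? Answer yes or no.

no

Round 1 — lb-1, queue-2 page on-call (initial).
  edge-2: +30+20 → 50 ≥ 50
Round 2 — edge-2 pages on-call.
No further pages.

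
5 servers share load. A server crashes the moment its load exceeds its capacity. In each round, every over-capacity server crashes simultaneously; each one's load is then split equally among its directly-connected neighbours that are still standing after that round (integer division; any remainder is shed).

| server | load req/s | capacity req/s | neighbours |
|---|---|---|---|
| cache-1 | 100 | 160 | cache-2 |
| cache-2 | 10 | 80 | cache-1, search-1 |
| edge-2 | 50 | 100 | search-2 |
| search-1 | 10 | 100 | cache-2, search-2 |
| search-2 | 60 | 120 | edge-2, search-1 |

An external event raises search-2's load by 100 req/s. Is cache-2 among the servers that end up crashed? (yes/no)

Round 1 — search-2 at 160 > 120. search-2 crashes.
  search-2 sheds 160 req/s to edge-2, search-1: 80 each.
    edge-2: 50+80 = 130 > 100
    search-1: 10+80 = 90 ≤ 100
Round 2 — edge-2 crashes.
  edge-2 sheds 130 req/s: no online neighbours, lost.
No further crashes.

no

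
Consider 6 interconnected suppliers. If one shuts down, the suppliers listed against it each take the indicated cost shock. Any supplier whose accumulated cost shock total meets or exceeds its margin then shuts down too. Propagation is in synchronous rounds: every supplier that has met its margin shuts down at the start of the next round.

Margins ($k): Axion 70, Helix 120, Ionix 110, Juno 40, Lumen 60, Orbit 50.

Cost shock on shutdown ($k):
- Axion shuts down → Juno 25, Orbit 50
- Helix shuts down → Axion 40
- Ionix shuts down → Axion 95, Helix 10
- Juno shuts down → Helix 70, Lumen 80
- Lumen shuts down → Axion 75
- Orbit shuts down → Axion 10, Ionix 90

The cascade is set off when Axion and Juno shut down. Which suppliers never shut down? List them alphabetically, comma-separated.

Round 1 — Axion, Juno shut down (initial).
  Helix: +70 → 70 < 120
  Lumen: +80 → 80 ≥ 60
  Orbit: +50 → 50 ≥ 50
Round 2 — Lumen, Orbit shut down.
  Ionix: +90 → 90 < 110
No further shutdowns.

Helix, Ionix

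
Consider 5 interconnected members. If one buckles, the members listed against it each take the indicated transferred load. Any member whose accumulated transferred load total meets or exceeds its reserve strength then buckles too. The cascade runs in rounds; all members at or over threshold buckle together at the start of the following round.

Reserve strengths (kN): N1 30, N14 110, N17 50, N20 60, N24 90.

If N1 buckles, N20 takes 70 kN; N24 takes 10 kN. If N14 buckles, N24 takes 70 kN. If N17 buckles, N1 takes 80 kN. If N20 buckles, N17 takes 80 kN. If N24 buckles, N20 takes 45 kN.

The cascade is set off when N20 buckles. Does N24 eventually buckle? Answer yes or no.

no

Round 1 — N20 buckles (initial).
  N17: +80 → 80 ≥ 50
Round 2 — N17 buckles.
  N1: +80 → 80 ≥ 30
Round 3 — N1 buckles.
  N24: +10 → 10 < 90
No further bucklings.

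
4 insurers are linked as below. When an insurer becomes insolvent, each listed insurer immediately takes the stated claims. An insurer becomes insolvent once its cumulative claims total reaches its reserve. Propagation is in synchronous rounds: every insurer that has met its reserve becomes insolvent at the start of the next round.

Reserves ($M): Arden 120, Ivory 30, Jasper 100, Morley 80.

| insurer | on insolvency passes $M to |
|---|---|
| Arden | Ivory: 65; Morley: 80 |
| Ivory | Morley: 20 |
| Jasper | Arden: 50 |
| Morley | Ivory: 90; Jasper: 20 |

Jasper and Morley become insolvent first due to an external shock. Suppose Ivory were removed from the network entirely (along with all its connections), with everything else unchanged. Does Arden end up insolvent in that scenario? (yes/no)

no

With Ivory removed:
Round 1 — Jasper, Morley become insolvent (initial).
  Arden: +50 → 50 < 120
No further insolvencies.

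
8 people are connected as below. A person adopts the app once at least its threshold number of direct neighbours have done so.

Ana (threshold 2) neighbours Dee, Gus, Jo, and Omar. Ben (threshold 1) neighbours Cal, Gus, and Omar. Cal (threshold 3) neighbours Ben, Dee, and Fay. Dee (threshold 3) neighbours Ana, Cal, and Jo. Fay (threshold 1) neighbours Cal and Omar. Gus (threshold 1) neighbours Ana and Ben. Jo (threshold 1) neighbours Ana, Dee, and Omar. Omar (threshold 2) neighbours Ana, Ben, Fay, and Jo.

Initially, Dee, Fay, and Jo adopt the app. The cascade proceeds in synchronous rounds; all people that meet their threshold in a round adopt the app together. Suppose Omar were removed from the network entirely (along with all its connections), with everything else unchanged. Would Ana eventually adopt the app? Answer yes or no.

With Omar removed:
Round 1 — Dee, Fay, Jo adopt the app (initial).
Round 2 — checking thresholds:
  Ana: 2 of 3 neighbours ≥ 2, adopts the app.
  Cal: 2 of 3 neighbours < 3, below threshold.
Round 3 — checking thresholds:
  Cal: 2 of 3 neighbours < 3, below threshold.
  Gus: 1 of 2 neighbours ≥ 1, adopts the app.
Round 4 — checking thresholds:
  Ben: 1 of 2 neighbours ≥ 1, adopts the app.
  Cal: 2 of 3 neighbours < 3, below threshold.
Round 5 — checking thresholds:
  Cal: 3 of 3 neighbours ≥ 3, adopts the app.
Round 6 — no new adoptions; cascade stops.

yes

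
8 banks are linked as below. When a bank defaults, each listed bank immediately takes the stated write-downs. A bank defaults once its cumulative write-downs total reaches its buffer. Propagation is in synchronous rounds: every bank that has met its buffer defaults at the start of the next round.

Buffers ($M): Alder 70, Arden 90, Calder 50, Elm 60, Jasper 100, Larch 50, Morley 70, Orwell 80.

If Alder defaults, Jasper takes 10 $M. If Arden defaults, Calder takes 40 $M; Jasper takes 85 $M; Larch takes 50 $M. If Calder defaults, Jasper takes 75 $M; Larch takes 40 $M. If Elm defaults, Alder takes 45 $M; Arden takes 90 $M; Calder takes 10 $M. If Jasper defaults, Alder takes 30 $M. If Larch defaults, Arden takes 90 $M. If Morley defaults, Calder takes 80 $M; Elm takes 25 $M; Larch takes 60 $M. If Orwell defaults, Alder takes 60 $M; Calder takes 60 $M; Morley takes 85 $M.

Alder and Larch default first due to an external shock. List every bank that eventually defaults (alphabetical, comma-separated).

Alder, Arden, Larch

Round 1 — Alder, Larch default (initial).
  Arden: +90 → 90 ≥ 90
  Jasper: +10 → 10 < 100
Round 2 — Arden defaults.
  Calder: +40 → 40 < 50
  Jasper: +85 → 95 < 100
No further defaults.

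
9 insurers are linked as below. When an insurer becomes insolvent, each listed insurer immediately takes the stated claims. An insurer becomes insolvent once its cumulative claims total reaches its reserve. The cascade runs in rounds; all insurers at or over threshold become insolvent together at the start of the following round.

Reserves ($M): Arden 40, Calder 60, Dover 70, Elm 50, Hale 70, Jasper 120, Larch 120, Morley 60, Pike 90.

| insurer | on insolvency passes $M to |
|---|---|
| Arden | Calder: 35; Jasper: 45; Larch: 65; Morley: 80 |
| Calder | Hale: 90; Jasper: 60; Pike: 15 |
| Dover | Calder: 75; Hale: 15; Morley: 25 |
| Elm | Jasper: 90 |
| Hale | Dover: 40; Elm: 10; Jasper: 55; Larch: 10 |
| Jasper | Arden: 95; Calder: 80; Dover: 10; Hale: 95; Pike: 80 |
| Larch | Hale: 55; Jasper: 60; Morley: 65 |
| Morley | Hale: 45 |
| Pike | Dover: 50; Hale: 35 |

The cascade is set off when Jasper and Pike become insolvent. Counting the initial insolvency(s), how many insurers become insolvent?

7

Round 1 — Jasper, Pike become insolvent (initial).
  Arden: +95 → 95 ≥ 40
  Calder: +80 → 80 ≥ 60
  Dover: +10+50 → 60 < 70
  Hale: +95+35 → 130 ≥ 70
Round 2 — Arden, Calder, Hale become insolvent.
  Dover: +40 → 100 ≥ 70
  Elm: +10 → 10 < 50
  Larch: +65+10 → 75 < 120
  Morley: +80 → 80 ≥ 60
Round 3 — Dover, Morley become insolvent.
No further insolvencies.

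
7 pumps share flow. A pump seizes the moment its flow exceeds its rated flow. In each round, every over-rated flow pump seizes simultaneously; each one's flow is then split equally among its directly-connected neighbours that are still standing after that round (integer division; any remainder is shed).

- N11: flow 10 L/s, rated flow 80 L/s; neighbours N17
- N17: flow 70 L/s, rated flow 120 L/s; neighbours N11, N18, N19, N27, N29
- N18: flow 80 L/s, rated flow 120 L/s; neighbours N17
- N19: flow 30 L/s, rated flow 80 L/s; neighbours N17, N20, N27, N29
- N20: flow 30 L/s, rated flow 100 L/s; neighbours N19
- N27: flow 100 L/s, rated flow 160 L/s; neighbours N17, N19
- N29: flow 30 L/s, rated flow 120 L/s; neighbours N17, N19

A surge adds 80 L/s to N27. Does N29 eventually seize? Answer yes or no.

Round 1 — N27 at 180 > 160. N27 seizes.
  N27 sheds 180 L/s to N17, N19: 90 each.
    N17: 70+90 = 160 > 120
    N19: 30+90 = 120 > 80
Round 2 — N17, N19 seize.
  N17 sheds 160 L/s to N11, N18, N29: 53 each (1 lost).
    N11: 10+53 = 63 ≤ 80
    N18: 80+53 = 133 > 120
    N29: 30+53 = 83 ≤ 120
  N19 sheds 120 L/s to N20, N29: 60 each.
    N20: 30+60 = 90 ≤ 100
    N29: 83+60 = 143 > 120
Round 3 — N18, N29 seize.
  N18 sheds 133 L/s: no online neighbours, lost.
  N29 sheds 143 L/s: no online neighbours, lost.
No further seizures.

yes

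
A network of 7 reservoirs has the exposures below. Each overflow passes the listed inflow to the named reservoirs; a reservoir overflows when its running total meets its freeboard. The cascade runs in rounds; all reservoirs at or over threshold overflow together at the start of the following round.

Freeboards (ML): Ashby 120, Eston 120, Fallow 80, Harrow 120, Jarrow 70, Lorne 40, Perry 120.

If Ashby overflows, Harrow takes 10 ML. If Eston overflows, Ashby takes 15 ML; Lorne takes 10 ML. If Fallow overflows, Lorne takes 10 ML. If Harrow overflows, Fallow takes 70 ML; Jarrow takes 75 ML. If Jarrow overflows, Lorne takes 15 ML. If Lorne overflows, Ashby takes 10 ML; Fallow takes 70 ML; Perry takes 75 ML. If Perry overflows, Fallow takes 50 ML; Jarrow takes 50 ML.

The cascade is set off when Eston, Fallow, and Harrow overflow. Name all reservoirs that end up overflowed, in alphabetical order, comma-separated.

Round 1 — Eston, Fallow, Harrow overflow (initial).
  Ashby: +15 → 15 < 120
  Jarrow: +75 → 75 ≥ 70
  Lorne: +10+10 → 20 < 40
Round 2 — Jarrow overflows.
  Lorne: +15 → 35 < 40
No further overflows.

Eston, Fallow, Harrow, Jarrow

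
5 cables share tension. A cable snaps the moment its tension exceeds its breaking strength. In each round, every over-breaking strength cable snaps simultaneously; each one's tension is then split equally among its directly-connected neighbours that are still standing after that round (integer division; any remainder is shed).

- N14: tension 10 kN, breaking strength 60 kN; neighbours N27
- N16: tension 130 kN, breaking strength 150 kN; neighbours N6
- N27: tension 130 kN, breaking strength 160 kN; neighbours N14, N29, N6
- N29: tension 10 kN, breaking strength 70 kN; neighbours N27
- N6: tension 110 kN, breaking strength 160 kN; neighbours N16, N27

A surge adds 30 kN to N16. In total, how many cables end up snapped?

5

Round 1 — N16 at 160 > 150. N16 snaps.
  N16 sheds 160 kN to N6: 160 each.
    N6: 110+160 = 270 > 160
Round 2 — N6 snaps.
  N6 sheds 270 kN to N27: 270 each.
    N27: 130+270 = 400 > 160
Round 3 — N27 snaps.
  N27 sheds 400 kN to N14, N29: 200 each.
    N14: 10+200 = 210 > 60
    N29: 10+200 = 210 > 70
Round 4 — N14, N29 snap.
  N14 sheds 210 kN: no online neighbours, lost.
  N29 sheds 210 kN: no online neighbours, lost.
No further breaks.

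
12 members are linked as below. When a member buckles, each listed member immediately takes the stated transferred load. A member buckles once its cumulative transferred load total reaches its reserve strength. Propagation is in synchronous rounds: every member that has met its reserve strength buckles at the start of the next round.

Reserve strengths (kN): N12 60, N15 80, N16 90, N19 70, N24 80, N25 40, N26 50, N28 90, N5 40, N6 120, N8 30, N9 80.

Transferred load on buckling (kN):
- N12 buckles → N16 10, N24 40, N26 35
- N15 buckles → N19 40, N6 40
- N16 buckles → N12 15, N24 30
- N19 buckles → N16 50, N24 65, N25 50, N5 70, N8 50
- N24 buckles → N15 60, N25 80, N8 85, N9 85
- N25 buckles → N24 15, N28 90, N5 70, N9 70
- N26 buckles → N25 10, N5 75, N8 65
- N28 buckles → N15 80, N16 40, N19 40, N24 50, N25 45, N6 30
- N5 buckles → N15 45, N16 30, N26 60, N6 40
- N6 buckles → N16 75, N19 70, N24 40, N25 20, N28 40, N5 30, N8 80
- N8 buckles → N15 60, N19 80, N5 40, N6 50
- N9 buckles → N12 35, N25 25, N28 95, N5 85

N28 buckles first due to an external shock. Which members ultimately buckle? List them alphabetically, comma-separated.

N15, N16, N19, N24, N25, N26, N28, N5, N6, N8, N9

Round 1 — N28 buckles (initial).
  N15: +80 → 80 ≥ 80
  N16: +40 → 40 < 90
  N19: +40 → 40 < 70
  N24: +50 → 50 < 80
  N25: +45 → 45 ≥ 40
  N6: +30 → 30 < 120
Round 2 — N15, N25 buckle.
  N19: +40 → 80 ≥ 70
  N24: +15 → 65 < 80
  N5: +70 → 70 ≥ 40
  N6: +40 → 70 < 120
  N9: +70 → 70 < 80
Round 3 — N19, N5 buckle.
  N16: +50+30 → 120 ≥ 90
  N24: +65 → 130 ≥ 80
  N26: +60 → 60 ≥ 50
  N6: +40 → 110 < 120
  N8: +50 → 50 ≥ 30
Round 4 — N16, N24, N26, N8 buckle.
  N12: +15 → 15 < 60
  N6: +50 → 160 ≥ 120
  N9: +85 → 155 ≥ 80
Round 5 — N6, N9 buckle.
  N12: +35 → 50 < 60
No further bucklings.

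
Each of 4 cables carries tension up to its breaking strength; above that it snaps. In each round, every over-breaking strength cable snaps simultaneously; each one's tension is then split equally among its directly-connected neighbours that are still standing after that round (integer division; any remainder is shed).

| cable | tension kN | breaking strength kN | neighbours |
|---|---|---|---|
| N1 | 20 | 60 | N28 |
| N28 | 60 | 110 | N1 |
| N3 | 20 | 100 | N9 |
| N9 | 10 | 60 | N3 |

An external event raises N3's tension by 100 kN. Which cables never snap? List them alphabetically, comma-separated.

Round 1 — N3 at 120 > 100. N3 snaps.
  N3 sheds 120 kN to N9: 120 each.
    N9: 10+120 = 130 > 60
Round 2 — N9 snaps.
  N9 sheds 130 kN: no online neighbours, lost.
No further breaks.

N1, N28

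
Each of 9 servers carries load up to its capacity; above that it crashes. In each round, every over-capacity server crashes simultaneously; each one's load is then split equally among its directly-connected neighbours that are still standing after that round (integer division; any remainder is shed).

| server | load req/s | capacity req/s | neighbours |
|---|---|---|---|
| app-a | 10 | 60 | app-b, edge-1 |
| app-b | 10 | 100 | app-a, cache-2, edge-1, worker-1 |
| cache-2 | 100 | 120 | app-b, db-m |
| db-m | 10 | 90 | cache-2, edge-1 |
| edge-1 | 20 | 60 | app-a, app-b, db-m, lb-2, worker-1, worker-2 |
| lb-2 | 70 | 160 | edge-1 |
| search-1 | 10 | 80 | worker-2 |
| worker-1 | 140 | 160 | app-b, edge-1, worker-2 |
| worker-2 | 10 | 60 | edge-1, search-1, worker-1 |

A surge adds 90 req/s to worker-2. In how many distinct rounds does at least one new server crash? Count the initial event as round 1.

Round 1 — worker-2 at 100 > 60. worker-2 crashes.
  worker-2 sheds 100 req/s to edge-1, search-1, worker-1: 33 each (1 lost).
    edge-1: 20+33 = 53 ≤ 60
    search-1: 10+33 = 43 ≤ 80
    worker-1: 140+33 = 173 > 160
Round 2 — worker-1 crashes.
  worker-1 sheds 173 req/s to app-b, edge-1: 86 each (1 lost).
    app-b: 10+86 = 96 ≤ 100
    edge-1: 53+86 = 139 > 60
Round 3 — edge-1 crashes.
  edge-1 sheds 139 req/s to app-a, app-b, db-m, lb-2: 34 each (3 lost).
    app-a: 10+34 = 44 ≤ 60
    app-b: 96+34 = 130 > 100
    db-m: 10+34 = 44 ≤ 90
    lb-2: 70+34 = 104 ≤ 160
Round 4 — app-b crashes.
  app-b sheds 130 req/s to app-a, cache-2: 65 each.
    app-a: 44+65 = 109 > 60
    cache-2: 100+65 = 165 > 120
Round 5 — app-a, cache-2 crash.
  app-a sheds 109 req/s: no online neighbours, lost.
  cache-2 sheds 165 req/s to db-m: 165 each.
    db-m: 44+165 = 209 > 90
Round 6 — db-m crashes.
  db-m sheds 209 req/s: no online neighbours, lost.
No further crashes.

6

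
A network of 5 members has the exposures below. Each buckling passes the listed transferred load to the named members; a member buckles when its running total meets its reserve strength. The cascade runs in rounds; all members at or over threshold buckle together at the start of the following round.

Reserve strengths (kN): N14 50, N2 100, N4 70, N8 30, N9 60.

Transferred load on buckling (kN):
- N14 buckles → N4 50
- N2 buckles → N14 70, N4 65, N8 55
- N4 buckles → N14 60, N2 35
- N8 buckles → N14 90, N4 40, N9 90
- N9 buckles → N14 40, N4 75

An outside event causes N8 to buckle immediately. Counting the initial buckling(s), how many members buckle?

4

Round 1 — N8 buckles (initial).
  N14: +90 → 90 ≥ 50
  N4: +40 → 40 < 70
  N9: +90 → 90 ≥ 60
Round 2 — N14, N9 buckle.
  N4: +50+75 → 165 ≥ 70
Round 3 — N4 buckles.
  N2: +35 → 35 < 100
No further bucklings.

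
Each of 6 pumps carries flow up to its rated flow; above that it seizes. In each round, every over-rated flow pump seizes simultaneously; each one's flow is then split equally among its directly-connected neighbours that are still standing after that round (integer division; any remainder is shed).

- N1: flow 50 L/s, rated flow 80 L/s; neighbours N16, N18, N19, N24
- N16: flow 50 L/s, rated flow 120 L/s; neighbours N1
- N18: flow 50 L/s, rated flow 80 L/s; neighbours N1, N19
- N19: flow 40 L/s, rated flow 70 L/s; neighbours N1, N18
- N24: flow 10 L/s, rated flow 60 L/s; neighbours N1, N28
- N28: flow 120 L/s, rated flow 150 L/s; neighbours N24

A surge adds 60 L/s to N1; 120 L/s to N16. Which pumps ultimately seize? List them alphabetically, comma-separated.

Round 1 — N1 at 110 > 80; N16 at 170 > 120. N1, N16 seize.
  N1 sheds 110 L/s to N18, N19, N24: 36 each (2 lost).
    N18: 50+36 = 86 > 80
    N19: 40+36 = 76 > 70
    N24: 10+36 = 46 ≤ 60
  N16 sheds 170 L/s: no online neighbours, lost.
Round 2 — N18, N19 seize.
  N18 sheds 86 L/s: no online neighbours, lost.
  N19 sheds 76 L/s: no online neighbours, lost.
No further seizures.

N1, N16, N18, N19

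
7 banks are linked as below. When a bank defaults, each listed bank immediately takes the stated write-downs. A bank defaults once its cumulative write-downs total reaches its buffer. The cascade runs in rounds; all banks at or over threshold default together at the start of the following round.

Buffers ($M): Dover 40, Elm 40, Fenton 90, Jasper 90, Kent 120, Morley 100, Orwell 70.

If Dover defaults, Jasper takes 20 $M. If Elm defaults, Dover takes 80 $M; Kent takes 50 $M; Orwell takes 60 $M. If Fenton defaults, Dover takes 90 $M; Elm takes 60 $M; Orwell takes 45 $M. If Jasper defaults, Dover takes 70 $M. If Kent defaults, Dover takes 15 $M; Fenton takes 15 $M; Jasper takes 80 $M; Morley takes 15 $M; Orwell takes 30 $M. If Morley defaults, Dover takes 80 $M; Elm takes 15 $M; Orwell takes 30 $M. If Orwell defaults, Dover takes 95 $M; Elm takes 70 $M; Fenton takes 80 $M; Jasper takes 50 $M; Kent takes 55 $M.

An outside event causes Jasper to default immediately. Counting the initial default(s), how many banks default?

Round 1 — Jasper defaults (initial).
  Dover: +70 → 70 ≥ 40
Round 2 — Dover defaults.
No further defaults.

2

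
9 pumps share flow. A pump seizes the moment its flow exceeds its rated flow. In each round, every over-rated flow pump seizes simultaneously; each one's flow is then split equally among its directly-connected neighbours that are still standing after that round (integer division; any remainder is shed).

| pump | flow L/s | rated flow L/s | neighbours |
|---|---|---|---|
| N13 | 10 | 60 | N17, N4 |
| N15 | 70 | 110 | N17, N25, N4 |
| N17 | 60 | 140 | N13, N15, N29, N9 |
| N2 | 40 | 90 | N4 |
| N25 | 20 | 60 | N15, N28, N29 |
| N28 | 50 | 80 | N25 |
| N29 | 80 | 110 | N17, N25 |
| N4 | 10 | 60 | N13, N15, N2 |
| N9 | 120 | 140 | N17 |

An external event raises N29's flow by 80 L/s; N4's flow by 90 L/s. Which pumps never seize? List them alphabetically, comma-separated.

Round 1 — N29 at 160 > 110; N4 at 100 > 60. N29, N4 seize.
  N29 sheds 160 L/s to N17, N25: 80 each.
    N17: 60+80 = 140 ≤ 140
    N25: 20+80 = 100 > 60
  N4 sheds 100 L/s to N13, N15, N2: 33 each (1 lost).
    N13: 10+33 = 43 ≤ 60
    N15: 70+33 = 103 ≤ 110
    N2: 40+33 = 73 ≤ 90
Round 2 — N25 seizes.
  N25 sheds 100 L/s to N15, N28: 50 each.
    N15: 103+50 = 153 > 110
    N28: 50+50 = 100 > 80
Round 3 — N15, N28 seize.
  N15 sheds 153 L/s to N17: 153 each.
    N17: 140+153 = 293 > 140
  N28 sheds 100 L/s: no online neighbours, lost.
Round 4 — N17 seizes.
  N17 sheds 293 L/s to N13, N9: 146 each (1 lost).
    N13: 43+146 = 189 > 60
    N9: 120+146 = 266 > 140
Round 5 — N13, N9 seize.
  N13 sheds 189 L/s: no online neighbours, lost.
  N9 sheds 266 L/s: no online neighbours, lost.
No further seizures.

N2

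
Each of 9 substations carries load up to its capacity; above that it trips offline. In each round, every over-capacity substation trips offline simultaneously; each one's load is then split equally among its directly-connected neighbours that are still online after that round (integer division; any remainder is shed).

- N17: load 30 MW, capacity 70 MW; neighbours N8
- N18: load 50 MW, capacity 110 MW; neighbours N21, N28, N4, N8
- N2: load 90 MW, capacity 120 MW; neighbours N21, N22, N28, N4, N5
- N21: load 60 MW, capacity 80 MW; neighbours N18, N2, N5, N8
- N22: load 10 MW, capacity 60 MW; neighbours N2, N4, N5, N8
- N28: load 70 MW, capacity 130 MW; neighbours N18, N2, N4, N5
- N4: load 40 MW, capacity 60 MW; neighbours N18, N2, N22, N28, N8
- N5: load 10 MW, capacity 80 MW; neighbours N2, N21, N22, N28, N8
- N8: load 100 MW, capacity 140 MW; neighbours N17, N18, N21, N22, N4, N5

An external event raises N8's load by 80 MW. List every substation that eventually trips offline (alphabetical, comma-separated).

N18, N2, N21, N22, N28, N4, N5, N8

Round 1 — N8 at 180 > 140. N8 trips offline.
  N8 sheds 180 MW to N17, N18, N21, N22, N4, N5: 30 each.
    N17: 30+30 = 60 ≤ 70
    N18: 50+30 = 80 ≤ 110
    N21: 60+30 = 90 > 80
    N22: 10+30 = 40 ≤ 60
    N4: 40+30 = 70 > 60
    N5: 10+30 = 40 ≤ 80
Round 2 — N21, N4 trip offline.
  N21 sheds 90 MW to N18, N2, N5: 30 each.
    N18: 80+30 = 110 ≤ 110
    N2: 90+30 = 120 ≤ 120
    N5: 40+30 = 70 ≤ 80
  N4 sheds 70 MW to N18, N2, N22, N28: 17 each (2 lost).
    N18: 110+17 = 127 > 110
    N2: 120+17 = 137 > 120
    N22: 40+17 = 57 ≤ 60
    N28: 70+17 = 87 ≤ 130
Round 3 — N18, N2 trip offline.
  N18 sheds 127 MW to N28: 127 each.
    N28: 87+127 = 214 > 130
  N2 sheds 137 MW to N22, N28, N5: 45 each (2 lost).
    N22: 57+45 = 102 > 60
    N28: 214+45 = 259 > 130
    N5: 70+45 = 115 > 80
Round 4 — N22, N28, N5 trip offline.
  N22 sheds 102 MW: no online neighbours, lost.
  N28 sheds 259 MW: no online neighbours, lost.
  N5 sheds 115 MW: no online neighbours, lost.
No further trips.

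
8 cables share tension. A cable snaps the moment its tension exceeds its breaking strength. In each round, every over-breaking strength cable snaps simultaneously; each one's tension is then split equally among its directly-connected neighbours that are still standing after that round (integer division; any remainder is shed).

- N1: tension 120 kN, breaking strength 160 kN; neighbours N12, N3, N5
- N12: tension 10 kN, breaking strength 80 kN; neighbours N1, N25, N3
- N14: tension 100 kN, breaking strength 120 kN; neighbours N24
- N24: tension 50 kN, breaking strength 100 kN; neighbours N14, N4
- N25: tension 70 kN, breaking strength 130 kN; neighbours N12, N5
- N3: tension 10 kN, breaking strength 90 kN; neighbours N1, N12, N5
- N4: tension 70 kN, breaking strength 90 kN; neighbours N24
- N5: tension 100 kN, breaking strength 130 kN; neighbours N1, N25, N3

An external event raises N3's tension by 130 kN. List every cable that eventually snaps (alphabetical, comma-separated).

Round 1 — N3 at 140 > 90. N3 snaps.
  N3 sheds 140 kN to N1, N12, N5: 46 each (2 lost).
    N1: 120+46 = 166 > 160
    N12: 10+46 = 56 ≤ 80
    N5: 100+46 = 146 > 130
Round 2 — N1, N5 snap.
  N1 sheds 166 kN to N12: 166 each.
    N12: 56+166 = 222 > 80
  N5 sheds 146 kN to N25: 146 each.
    N25: 70+146 = 216 > 130
Round 3 — N12, N25 snap.
  N12 sheds 222 kN: no online neighbours, lost.
  N25 sheds 216 kN: no online neighbours, lost.
No further breaks.

N1, N12, N25, N3, N5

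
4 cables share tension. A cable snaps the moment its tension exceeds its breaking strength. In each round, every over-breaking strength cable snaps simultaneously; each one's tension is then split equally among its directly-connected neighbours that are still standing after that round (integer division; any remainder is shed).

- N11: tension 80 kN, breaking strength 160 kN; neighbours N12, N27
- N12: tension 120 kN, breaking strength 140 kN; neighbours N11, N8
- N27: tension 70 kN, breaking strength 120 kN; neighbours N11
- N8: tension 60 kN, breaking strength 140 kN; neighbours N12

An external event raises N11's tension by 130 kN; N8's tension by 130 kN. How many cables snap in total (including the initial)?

4

Round 1 — N11 at 210 > 160; N8 at 190 > 140. N11, N8 snap.
  N11 sheds 210 kN to N12, N27: 105 each.
    N12: 120+105 = 225 > 140
    N27: 70+105 = 175 > 120
  N8 sheds 190 kN to N12: 190 each.
    N12: 225+190 = 415 > 140
Round 2 — N12, N27 snap.
  N12 sheds 415 kN: no online neighbours, lost.
  N27 sheds 175 kN: no online neighbours, lost.
No further breaks.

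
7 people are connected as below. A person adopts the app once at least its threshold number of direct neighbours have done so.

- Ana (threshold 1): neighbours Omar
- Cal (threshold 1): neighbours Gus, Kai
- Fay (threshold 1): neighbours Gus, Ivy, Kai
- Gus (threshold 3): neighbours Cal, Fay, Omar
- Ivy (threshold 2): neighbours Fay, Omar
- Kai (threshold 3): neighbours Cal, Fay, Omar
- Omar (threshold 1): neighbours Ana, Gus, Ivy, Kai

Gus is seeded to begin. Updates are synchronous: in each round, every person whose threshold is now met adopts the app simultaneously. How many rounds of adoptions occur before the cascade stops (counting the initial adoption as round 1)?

3

Round 1 — Gus adopts the app (initial).
Round 2 — checking thresholds:
  Cal: 1 of 2 neighbours ≥ 1, adopts the app.
  Fay: 1 of 3 neighbours ≥ 1, adopts the app.
  Omar: 1 of 4 neighbours ≥ 1, adopts the app.
Round 3 — checking thresholds:
  Ana: 1 of 1 neighbours ≥ 1, adopts the app.
  Ivy: 2 of 2 neighbours ≥ 2, adopts the app.
  Kai: 3 of 3 neighbours ≥ 3, adopts the app.
Round 4 — no new adoptions; cascade stops.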